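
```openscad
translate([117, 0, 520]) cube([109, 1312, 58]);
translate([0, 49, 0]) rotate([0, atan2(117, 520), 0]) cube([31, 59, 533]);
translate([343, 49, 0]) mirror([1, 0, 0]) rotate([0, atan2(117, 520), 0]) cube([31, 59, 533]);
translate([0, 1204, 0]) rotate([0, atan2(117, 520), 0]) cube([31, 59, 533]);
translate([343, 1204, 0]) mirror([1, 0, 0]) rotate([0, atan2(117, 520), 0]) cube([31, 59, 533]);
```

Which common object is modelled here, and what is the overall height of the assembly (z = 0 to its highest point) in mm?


A sawhorse. The overall height is 578 mm.

A beam across two mirrored pairs of raked legs — a sawhorse. The beam's underside is at z = 520 (matching the legs' vertical rise in atan2(117, 520)) and the beam is 58 mm tall, so its top is at 520 + 58 = 578 mm. The raked legs top out at the beam's underside, so that is the highest point.


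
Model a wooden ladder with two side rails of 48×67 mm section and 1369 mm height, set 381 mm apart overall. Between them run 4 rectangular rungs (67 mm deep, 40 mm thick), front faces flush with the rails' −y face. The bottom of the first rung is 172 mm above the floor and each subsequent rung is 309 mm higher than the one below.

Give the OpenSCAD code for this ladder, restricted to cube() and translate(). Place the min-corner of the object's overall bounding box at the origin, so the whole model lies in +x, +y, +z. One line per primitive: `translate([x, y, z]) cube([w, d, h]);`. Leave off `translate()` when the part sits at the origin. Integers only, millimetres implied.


cube([48, 67, 1369]);
translate([333, 0, 0]) cube([48, 67, 1369]);
translate([48, 0, 172]) cube([285, 67, 40]);
translate([48, 0, 481]) cube([285, 67, 40]);
translate([48, 0, 790]) cube([285, 67, 40]);
translate([48, 0, 1099]) cube([285, 67, 40]);


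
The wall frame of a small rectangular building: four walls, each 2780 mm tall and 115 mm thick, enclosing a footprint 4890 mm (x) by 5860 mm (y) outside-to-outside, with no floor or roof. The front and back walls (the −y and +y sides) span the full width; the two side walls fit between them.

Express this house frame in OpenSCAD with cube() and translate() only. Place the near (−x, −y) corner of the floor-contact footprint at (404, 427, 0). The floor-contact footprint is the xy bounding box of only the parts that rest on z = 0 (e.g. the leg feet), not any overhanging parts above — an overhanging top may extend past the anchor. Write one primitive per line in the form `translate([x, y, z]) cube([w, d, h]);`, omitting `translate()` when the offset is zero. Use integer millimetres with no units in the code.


translate([404, 427, 0]) cube([4890, 115, 2780]);
translate([404, 6172, 0]) cube([4890, 115, 2780]);
translate([404, 542, 0]) cube([115, 5630, 2780]);
translate([5179, 542, 0]) cube([115, 5630, 2780]);


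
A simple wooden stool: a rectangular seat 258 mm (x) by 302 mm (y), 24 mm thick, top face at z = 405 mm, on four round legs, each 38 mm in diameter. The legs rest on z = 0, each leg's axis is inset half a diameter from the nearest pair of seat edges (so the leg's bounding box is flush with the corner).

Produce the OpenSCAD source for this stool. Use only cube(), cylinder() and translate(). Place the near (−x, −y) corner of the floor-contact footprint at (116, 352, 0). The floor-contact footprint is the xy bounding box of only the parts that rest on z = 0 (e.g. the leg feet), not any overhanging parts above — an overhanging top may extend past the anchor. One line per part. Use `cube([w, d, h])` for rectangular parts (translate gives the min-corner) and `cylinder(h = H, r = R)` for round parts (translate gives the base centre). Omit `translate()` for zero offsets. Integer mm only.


translate([116, 352, 381]) cube([258, 302, 24]);
translate([135, 371, 0]) cylinder(h = 381, r = 19);
translate([355, 371, 0]) cylinder(h = 381, r = 19);
translate([135, 635, 0]) cylinder(h = 381, r = 19);
translate([355, 635, 0]) cylinder(h = 381, r = 19);


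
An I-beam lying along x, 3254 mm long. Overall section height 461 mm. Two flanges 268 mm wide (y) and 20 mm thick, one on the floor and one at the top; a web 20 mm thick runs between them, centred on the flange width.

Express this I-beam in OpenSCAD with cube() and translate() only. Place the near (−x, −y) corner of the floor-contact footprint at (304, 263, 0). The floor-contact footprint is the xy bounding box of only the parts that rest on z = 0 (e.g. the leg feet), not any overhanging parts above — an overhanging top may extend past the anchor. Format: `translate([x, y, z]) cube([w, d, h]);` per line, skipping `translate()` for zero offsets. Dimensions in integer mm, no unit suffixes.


translate([304, 263, 0]) cube([3254, 268, 20]);
translate([304, 387, 20]) cube([3254, 20, 421]);
translate([304, 263, 441]) cube([3254, 268, 20]);


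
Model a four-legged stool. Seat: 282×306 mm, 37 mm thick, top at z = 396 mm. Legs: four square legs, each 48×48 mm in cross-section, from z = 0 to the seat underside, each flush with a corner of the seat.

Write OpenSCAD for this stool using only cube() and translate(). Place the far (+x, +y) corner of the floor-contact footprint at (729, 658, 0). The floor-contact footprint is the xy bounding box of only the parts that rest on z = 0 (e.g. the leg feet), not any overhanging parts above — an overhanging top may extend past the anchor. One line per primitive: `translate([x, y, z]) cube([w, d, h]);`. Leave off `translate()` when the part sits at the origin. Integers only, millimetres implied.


translate([447, 352, 359]) cube([282, 306, 37]);
translate([447, 352, 0]) cube([48, 48, 359]);
translate([681, 352, 0]) cube([48, 48, 359]);
translate([447, 610, 0]) cube([48, 48, 359]);
translate([681, 610, 0]) cube([48, 48, 359]);


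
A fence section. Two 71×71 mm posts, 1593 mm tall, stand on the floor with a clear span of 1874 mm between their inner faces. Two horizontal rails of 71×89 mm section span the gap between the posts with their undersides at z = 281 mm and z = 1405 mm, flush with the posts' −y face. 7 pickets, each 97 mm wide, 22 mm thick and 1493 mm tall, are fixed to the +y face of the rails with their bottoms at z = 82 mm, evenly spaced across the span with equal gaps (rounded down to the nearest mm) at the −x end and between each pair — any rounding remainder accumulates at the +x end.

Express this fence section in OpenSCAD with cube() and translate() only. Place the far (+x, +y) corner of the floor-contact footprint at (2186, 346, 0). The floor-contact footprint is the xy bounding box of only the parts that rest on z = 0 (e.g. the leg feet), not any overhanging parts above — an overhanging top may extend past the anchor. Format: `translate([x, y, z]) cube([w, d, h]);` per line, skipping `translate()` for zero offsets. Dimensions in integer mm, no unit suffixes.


translate([170, 275, 0]) cube([71, 71, 1593]);
translate([2115, 275, 0]) cube([71, 71, 1593]);
translate([241, 275, 281]) cube([1874, 71, 89]);
translate([241, 275, 1405]) cube([1874, 71, 89]);
translate([390, 346, 82]) cube([97, 22, 1493]);
translate([636, 346, 82]) cube([97, 22, 1493]);
translate([882, 346, 82]) cube([97, 22, 1493]);
translate([1128, 346, 82]) cube([97, 22, 1493]);
translate([1374, 346, 82]) cube([97, 22, 1493]);
translate([1620, 346, 82]) cube([97, 22, 1493]);
translate([1866, 346, 82]) cube([97, 22, 1493]);


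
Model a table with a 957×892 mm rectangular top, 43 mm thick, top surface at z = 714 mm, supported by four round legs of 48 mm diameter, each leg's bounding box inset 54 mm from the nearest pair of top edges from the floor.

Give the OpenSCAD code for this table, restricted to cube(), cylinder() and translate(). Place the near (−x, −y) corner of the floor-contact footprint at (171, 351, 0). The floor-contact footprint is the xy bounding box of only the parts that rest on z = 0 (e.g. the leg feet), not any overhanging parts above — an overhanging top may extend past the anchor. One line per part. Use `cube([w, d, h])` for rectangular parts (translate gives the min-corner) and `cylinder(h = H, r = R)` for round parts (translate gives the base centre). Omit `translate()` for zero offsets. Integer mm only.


translate([117, 297, 671]) cube([957, 892, 43]);
translate([195, 375, 0]) cylinder(h = 671, r = 24);
translate([996, 375, 0]) cylinder(h = 671, r = 24);
translate([195, 1111, 0]) cylinder(h = 671, r = 24);
translate([996, 1111, 0]) cylinder(h = 671, r = 24);


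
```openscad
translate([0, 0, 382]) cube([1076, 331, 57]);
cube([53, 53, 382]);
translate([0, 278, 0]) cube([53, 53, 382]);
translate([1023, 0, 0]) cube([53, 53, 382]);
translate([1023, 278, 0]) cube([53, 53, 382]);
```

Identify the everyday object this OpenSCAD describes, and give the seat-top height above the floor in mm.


A bench. The seat-top height is 439 mm.

A long slab on four corner posts — a bench. The slab sits at z = 382 with thickness 57, so the top is 382 + 57 = 439 mm.


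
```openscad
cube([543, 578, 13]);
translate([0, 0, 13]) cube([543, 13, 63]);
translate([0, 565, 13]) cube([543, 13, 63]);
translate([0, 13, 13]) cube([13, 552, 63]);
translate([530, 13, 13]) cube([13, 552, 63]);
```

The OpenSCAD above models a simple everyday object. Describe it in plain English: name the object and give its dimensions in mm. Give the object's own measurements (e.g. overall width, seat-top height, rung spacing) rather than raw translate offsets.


An open-topped rectangular box: outside dimensions 543×578×76 mm, with a uniform wall and base thickness of 13 mm. The base is a full 543×578 slab on the floor; four walls sit on top of the base. The front and back walls (the −y and +y sides) span the full width; the two side walls fit between them.


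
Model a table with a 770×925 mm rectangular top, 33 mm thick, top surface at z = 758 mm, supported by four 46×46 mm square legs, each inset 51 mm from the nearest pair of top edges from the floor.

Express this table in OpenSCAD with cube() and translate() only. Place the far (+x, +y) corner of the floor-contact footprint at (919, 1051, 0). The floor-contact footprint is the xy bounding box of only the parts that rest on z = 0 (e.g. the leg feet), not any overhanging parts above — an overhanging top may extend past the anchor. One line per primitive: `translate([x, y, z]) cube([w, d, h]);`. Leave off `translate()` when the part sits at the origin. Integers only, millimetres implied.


// leg_h = 758 - 33 = 725
translate([200, 177, 725]) cube([770, 925, 33]);
translate([251, 228, 0]) cube([46, 46, 725]);
translate([873, 228, 0]) cube([46, 46, 725]);
translate([251, 1005, 0]) cube([46, 46, 725]);
translate([873, 1005, 0]) cube([46, 46, 725]);


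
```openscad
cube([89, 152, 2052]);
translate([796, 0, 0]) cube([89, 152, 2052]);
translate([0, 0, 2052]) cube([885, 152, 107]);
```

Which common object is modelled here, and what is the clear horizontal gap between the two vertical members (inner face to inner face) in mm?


A door frame. The clear opening width is 707 mm.

Two 2052 mm tall posts with a header on top — a door frame. The left jamb is 89 mm wide at x = 0; the right jamb starts at x = 796. The clear opening is 796 − 89 = 707 mm.


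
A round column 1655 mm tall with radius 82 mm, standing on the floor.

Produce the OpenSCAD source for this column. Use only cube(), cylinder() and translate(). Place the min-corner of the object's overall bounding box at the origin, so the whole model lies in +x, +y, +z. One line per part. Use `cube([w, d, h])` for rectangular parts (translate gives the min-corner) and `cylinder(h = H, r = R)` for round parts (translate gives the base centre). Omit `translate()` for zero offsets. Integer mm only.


translate([82, 82, 0]) cylinder(h = 1655, r = 82);


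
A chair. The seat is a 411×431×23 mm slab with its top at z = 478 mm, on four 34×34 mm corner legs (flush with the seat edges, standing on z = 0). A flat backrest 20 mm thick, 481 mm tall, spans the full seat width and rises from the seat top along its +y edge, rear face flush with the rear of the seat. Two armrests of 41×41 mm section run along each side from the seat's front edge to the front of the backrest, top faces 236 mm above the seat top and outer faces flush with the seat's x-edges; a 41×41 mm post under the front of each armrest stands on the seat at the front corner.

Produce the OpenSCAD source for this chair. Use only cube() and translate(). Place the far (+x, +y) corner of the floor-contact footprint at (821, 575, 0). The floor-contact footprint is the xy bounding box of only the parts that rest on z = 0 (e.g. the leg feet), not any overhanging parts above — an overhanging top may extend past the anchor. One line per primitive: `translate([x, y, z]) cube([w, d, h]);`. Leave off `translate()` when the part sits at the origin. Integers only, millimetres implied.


translate([410, 144, 455]) cube([411, 431, 23]);
translate([410, 144, 0]) cube([34, 34, 455]);
translate([787, 144, 0]) cube([34, 34, 455]);
translate([410, 541, 0]) cube([34, 34, 455]);
translate([787, 541, 0]) cube([34, 34, 455]);
translate([410, 555, 478]) cube([411, 20, 481]);
translate([410, 144, 673]) cube([41, 411, 41]);
translate([780, 144, 673]) cube([41, 411, 41]);
translate([410, 144, 478]) cube([41, 41, 195]);
translate([780, 144, 478]) cube([41, 41, 195]);


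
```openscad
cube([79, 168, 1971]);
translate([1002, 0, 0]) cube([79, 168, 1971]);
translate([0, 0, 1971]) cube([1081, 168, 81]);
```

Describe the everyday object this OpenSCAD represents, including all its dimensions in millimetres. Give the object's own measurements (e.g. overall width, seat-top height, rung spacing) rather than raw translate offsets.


A door frame. The clear opening is 923 mm wide and 1971 mm high. Two 79 mm wide jambs, 168 mm deep, stand either side of the opening from the floor to the top of the opening. A 81 mm thick head sits across the top of both jambs, spanning the full outside width of the frame.


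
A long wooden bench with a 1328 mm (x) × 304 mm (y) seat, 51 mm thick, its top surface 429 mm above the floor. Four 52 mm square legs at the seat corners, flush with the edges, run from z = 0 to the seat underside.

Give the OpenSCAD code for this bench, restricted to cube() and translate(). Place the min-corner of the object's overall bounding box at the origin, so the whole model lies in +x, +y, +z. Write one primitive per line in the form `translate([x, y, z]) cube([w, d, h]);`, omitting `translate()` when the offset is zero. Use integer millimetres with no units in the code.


translate([0, 0, 378]) cube([1328, 304, 51]);
cube([52, 52, 378]);
translate([0, 252, 0]) cube([52, 52, 378]);
translate([1276, 0, 0]) cube([52, 52, 378]);
translate([1276, 252, 0]) cube([52, 52, 378]);


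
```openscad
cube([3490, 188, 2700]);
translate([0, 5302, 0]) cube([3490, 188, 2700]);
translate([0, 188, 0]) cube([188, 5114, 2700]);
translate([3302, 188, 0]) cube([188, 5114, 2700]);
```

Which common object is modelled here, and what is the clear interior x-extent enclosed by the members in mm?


A house (or room) frame. The interior width is 3114 mm.

Four 2700 mm walls enclosing a rectangle with no floor or roof — a room or house frame. Outside width is 3490 mm and wall thickness is 188 mm, so the interior width is 3490 − 2 × 188 = 3114 mm.


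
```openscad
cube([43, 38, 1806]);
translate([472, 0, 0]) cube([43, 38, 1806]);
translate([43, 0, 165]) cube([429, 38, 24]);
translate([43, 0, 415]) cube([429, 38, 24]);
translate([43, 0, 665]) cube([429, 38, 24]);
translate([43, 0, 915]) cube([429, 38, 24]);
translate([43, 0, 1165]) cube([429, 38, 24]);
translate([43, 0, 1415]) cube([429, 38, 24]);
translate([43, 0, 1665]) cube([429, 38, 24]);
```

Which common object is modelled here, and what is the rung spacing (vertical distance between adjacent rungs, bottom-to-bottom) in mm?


A ladder. The rung spacing is 250 mm.

Two tall 43×38 posts with 7 short bars between them — a ladder. Adjacent rungs sit at z = 165 and z = 415, so the spacing is 415 − 165 = 250 mm.


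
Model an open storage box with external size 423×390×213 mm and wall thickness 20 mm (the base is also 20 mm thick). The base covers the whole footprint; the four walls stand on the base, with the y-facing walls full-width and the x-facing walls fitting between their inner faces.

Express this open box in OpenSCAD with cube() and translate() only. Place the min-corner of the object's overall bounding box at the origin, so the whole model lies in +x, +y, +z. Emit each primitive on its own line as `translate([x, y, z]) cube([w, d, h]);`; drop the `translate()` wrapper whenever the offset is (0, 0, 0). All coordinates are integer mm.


cube([423, 390, 20]);
translate([0, 0, 20]) cube([423, 20, 193]);
translate([0, 370, 20]) cube([423, 20, 193]);
translate([0, 20, 20]) cube([20, 350, 193]);
translate([403, 20, 20]) cube([20, 350, 193]);


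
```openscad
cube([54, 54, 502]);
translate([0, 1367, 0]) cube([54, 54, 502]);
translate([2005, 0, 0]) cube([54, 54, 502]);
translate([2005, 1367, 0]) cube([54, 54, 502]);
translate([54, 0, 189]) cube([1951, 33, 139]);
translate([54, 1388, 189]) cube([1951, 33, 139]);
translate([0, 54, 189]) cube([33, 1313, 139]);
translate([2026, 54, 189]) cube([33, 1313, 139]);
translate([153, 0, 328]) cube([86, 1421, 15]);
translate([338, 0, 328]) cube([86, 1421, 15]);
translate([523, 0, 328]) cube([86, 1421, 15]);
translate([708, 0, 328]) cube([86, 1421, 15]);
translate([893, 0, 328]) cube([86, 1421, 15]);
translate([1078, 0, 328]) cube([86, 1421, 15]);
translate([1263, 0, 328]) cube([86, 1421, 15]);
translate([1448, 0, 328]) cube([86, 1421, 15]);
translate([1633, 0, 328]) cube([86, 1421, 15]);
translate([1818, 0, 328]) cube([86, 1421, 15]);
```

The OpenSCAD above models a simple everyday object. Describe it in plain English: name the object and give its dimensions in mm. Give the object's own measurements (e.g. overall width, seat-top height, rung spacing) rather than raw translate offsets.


A bed frame 2059 mm long (x) by 1421 mm wide (y). Four 54×54 mm corner posts, 502 mm tall, at the corners of the footprint. Four rails of 33 mm thickness and 139 mm height run between adjacent posts with their undersides at z = 189 mm, their outer faces flush with the outside of the frame (the two x-running rails run between the posts' inner faces; the two y-running rails run between the posts' inner faces). 10 slats, each 86 mm wide (x) and 15 mm thick, lie across the top of the two x-running rails, running the full 1421 mm width of the frame in y; along x they sit between the end posts with a 99 mm gap after the −x posts and between neighbouring slats, leaving 101 mm before the +x posts.


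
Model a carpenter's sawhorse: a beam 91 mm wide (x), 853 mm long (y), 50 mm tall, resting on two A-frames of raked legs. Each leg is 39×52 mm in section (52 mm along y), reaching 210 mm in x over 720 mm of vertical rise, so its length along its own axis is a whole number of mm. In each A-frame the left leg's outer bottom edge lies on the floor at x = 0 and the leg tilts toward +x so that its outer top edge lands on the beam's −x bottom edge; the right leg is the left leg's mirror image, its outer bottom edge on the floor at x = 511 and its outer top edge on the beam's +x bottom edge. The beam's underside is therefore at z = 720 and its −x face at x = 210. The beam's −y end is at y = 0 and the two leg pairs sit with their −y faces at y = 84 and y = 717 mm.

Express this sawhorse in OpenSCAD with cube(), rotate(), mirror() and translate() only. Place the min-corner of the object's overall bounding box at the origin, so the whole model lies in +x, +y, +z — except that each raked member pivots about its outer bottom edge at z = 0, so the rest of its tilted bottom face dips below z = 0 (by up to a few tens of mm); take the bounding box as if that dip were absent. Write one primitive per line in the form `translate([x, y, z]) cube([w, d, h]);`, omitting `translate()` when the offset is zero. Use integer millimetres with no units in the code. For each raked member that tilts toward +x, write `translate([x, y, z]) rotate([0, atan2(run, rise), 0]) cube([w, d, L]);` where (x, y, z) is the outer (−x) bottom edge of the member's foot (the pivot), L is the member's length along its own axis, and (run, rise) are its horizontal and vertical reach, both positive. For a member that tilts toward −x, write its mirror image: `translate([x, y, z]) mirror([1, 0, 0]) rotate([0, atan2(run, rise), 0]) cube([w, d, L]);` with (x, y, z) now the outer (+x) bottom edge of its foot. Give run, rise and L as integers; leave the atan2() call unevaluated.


translate([210, 0, 720]) cube([91, 853, 50]);
translate([0, 84, 0]) rotate([0, atan2(210, 720), 0]) cube([39, 52, 750]);
translate([511, 84, 0]) mirror([1, 0, 0]) rotate([0, atan2(210, 720), 0]) cube([39, 52, 750]);
translate([0, 717, 0]) rotate([0, atan2(210, 720), 0]) cube([39, 52, 750]);
translate([511, 717, 0]) mirror([1, 0, 0]) rotate([0, atan2(210, 720), 0]) cube([39, 52, 750]);


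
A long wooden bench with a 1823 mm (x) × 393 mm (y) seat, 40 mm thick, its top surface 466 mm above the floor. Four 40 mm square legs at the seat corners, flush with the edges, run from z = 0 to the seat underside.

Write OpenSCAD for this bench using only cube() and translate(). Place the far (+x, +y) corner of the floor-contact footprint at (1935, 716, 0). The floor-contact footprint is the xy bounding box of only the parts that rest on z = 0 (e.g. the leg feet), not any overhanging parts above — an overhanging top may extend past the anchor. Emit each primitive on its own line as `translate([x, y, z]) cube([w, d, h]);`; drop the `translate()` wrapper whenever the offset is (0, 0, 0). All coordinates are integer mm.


translate([112, 323, 426]) cube([1823, 393, 40]);
translate([112, 323, 0]) cube([40, 40, 426]);
translate([112, 676, 0]) cube([40, 40, 426]);
translate([1895, 323, 0]) cube([40, 40, 426]);
translate([1895, 676, 0]) cube([40, 40, 426]);


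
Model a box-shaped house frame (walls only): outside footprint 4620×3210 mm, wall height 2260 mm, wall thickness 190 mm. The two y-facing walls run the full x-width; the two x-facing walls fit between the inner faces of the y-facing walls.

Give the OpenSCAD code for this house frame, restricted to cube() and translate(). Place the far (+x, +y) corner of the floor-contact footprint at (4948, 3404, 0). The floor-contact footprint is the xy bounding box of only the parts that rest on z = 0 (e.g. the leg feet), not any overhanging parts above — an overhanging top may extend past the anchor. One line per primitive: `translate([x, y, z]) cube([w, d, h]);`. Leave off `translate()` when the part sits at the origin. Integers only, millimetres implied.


translate([328, 194, 0]) cube([4620, 190, 2260]);
translate([328, 3214, 0]) cube([4620, 190, 2260]);
translate([328, 384, 0]) cube([190, 2830, 2260]);
translate([4758, 384, 0]) cube([190, 2830, 2260]);


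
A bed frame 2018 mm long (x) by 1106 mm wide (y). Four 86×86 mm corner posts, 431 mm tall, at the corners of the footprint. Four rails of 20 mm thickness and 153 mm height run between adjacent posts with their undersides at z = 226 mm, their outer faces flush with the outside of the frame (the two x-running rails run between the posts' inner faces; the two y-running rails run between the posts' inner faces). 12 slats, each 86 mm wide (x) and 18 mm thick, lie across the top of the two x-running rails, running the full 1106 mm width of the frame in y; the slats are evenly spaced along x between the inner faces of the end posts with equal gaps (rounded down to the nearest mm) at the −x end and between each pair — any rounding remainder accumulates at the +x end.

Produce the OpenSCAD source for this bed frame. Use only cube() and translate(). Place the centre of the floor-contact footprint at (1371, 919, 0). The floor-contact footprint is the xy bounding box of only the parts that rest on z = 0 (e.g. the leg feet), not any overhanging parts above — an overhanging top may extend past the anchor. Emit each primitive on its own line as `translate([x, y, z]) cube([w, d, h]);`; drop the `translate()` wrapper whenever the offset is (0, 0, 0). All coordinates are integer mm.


translate([362, 366, 0]) cube([86, 86, 431]);
translate([362, 1386, 0]) cube([86, 86, 431]);
translate([2294, 366, 0]) cube([86, 86, 431]);
translate([2294, 1386, 0]) cube([86, 86, 431]);
translate([448, 366, 226]) cube([1846, 20, 153]);
translate([448, 1452, 226]) cube([1846, 20, 153]);
translate([362, 452, 226]) cube([20, 934, 153]);
translate([2360, 452, 226]) cube([20, 934, 153]);
translate([510, 366, 379]) cube([86, 1106, 18]);
translate([658, 366, 379]) cube([86, 1106, 18]);
translate([806, 366, 379]) cube([86, 1106, 18]);
translate([954, 366, 379]) cube([86, 1106, 18]);
translate([1102, 366, 379]) cube([86, 1106, 18]);
translate([1250, 366, 379]) cube([86, 1106, 18]);
translate([1398, 366, 379]) cube([86, 1106, 18]);
translate([1546, 366, 379]) cube([86, 1106, 18]);
translate([1694, 366, 379]) cube([86, 1106, 18]);
translate([1842, 366, 379]) cube([86, 1106, 18]);
translate([1990, 366, 379]) cube([86, 1106, 18]);
translate([2138, 366, 379]) cube([86, 1106, 18]);


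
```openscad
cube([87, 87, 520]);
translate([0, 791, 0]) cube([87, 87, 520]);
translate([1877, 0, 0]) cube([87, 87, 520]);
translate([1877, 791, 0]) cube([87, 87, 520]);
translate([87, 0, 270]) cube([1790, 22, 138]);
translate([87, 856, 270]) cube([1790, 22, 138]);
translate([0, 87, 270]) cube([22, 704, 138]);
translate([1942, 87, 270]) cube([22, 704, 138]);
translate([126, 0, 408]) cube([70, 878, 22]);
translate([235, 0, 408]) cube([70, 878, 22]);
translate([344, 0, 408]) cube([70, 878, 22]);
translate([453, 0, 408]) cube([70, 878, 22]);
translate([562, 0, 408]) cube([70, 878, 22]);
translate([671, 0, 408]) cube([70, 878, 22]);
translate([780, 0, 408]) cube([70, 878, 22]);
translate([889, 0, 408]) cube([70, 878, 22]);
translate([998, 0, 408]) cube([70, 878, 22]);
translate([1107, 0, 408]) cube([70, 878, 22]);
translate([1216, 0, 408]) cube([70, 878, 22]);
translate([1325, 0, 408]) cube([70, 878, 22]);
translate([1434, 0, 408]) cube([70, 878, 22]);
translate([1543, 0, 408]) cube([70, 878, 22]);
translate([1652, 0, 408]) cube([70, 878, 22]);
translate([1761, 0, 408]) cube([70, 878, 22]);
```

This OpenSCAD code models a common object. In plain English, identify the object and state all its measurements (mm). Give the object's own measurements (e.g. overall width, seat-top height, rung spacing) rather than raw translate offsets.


A bed frame 1964 mm long (x) by 878 mm wide (y). Four 87×87 mm corner posts, 520 mm tall, at the corners of the footprint. Four rails of 22 mm thickness and 138 mm height run between adjacent posts with their undersides at z = 270 mm, their outer faces flush with the outside of the frame (the two x-running rails run between the posts' inner faces; the two y-running rails run between the posts' inner faces). 16 slats, each 70 mm wide (x) and 22 mm thick, lie across the top of the two x-running rails, running the full 878 mm width of the frame in y; along x they sit between the end posts with a 39 mm gap after the −x posts and between neighbouring slats, leaving 46 mm before the +x posts.


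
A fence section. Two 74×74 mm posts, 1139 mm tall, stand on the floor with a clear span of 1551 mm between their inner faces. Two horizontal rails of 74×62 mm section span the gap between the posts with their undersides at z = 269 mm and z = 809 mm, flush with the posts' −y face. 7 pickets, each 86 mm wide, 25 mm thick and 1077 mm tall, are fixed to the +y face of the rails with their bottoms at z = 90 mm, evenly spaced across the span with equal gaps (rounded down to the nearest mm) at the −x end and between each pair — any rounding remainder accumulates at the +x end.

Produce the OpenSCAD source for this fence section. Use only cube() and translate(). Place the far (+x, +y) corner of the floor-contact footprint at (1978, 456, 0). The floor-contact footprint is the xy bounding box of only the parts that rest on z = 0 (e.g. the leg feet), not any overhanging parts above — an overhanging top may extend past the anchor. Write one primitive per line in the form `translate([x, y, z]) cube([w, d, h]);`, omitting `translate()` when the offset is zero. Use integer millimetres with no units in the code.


translate([279, 382, 0]) cube([74, 74, 1139]);
translate([1904, 382, 0]) cube([74, 74, 1139]);
translate([353, 382, 269]) cube([1551, 74, 62]);
translate([353, 382, 809]) cube([1551, 74, 62]);
translate([471, 456, 90]) cube([86, 25, 1077]);
translate([675, 456, 90]) cube([86, 25, 1077]);
translate([879, 456, 90]) cube([86, 25, 1077]);
translate([1083, 456, 90]) cube([86, 25, 1077]);
translate([1287, 456, 90]) cube([86, 25, 1077]);
translate([1491, 456, 90]) cube([86, 25, 1077]);
translate([1695, 456, 90]) cube([86, 25, 1077]);


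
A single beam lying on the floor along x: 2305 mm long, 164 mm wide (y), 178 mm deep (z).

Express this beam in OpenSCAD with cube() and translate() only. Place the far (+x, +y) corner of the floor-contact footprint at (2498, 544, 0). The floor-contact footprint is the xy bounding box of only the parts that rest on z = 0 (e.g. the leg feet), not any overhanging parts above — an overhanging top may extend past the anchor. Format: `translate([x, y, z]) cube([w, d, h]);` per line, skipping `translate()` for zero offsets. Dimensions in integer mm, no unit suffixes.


translate([193, 380, 0]) cube([2305, 164, 178]);


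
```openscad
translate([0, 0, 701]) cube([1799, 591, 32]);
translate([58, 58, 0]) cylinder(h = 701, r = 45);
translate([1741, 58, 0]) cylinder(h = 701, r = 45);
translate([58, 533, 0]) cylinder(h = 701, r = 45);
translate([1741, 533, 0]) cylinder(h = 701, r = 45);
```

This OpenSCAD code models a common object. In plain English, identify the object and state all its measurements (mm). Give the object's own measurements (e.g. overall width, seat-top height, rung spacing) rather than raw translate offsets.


A rectangular dining table. The top is 1799×591×32 mm with its upper surface at z = 733 mm. It stands on four round legs of 90 mm diameter, each leg's bounding box inset 13 mm from the nearest pair of top edges, running from the floor to the underside of the top.


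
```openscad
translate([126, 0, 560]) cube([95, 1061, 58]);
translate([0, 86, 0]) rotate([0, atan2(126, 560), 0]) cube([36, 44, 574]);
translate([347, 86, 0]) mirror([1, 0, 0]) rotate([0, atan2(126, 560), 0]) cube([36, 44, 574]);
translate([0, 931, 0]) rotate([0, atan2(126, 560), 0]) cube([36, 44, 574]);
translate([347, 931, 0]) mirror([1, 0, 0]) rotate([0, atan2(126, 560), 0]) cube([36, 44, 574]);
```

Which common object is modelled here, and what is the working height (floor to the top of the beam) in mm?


A sawhorse. The overall height is 618 mm.

A beam across two mirrored pairs of raked legs — a sawhorse. The beam's underside is at z = 560 (matching the legs' vertical rise in atan2(126, 560)) and the beam is 58 mm tall, so its top is at 560 + 58 = 618 mm. The raked legs top out at the beam's underside, so that is the highest point.


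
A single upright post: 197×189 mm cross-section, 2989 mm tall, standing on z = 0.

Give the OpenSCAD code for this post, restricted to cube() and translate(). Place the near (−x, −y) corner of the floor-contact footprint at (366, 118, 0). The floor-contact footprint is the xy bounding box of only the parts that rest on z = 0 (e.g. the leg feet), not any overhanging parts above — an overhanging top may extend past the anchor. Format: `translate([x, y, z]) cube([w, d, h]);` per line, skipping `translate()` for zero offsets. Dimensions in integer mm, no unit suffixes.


translate([366, 118, 0]) cube([197, 189, 2989]);


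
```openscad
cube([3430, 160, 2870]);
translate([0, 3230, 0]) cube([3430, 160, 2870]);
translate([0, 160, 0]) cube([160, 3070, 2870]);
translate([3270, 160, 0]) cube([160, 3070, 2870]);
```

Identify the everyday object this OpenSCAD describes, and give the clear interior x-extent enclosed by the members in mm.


A house (or room) frame. The interior width is 3110 mm.

Four 2870 mm walls enclosing a rectangle with no floor or roof — a room or house frame. Outside width is 3430 mm and wall thickness is 160 mm, so the interior width is 3430 − 2 × 160 = 3110 mm.


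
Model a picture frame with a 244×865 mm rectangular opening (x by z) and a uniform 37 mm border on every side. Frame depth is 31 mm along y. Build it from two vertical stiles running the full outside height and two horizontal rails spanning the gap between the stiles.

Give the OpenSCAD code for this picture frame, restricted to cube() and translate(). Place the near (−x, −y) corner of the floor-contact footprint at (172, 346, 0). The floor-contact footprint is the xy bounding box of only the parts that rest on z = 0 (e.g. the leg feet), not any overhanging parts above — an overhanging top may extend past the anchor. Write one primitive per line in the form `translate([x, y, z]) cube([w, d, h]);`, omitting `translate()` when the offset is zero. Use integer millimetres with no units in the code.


translate([172, 346, 0]) cube([37, 31, 939]);
translate([453, 346, 0]) cube([37, 31, 939]);
translate([209, 346, 0]) cube([244, 31, 37]);
translate([209, 346, 902]) cube([244, 31, 37]);


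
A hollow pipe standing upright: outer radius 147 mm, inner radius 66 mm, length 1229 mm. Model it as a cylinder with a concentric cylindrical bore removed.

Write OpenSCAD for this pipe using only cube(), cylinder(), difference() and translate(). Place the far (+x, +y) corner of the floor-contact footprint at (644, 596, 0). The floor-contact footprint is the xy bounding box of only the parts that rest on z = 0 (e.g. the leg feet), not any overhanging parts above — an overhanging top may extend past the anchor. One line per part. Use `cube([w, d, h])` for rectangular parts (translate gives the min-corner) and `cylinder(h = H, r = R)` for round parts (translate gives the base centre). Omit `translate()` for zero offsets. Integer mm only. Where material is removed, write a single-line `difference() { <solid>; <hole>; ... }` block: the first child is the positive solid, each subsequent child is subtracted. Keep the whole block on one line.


difference() { translate([497, 449, 0]) cylinder(h = 1229, r = 147); translate([497, 449, 0]) cylinder(h = 1229, r = 66); }


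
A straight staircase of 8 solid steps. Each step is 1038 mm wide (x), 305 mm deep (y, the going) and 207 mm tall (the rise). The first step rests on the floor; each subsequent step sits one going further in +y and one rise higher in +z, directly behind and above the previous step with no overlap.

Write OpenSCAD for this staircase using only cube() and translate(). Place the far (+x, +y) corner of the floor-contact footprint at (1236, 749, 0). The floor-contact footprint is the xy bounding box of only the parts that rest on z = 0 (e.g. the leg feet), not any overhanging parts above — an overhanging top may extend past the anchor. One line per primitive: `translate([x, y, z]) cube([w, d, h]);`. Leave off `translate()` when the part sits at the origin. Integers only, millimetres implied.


translate([198, 444, 0]) cube([1038, 305, 207]);
translate([198, 749, 207]) cube([1038, 305, 207]);
translate([198, 1054, 414]) cube([1038, 305, 207]);
translate([198, 1359, 621]) cube([1038, 305, 207]);
translate([198, 1664, 828]) cube([1038, 305, 207]);
translate([198, 1969, 1035]) cube([1038, 305, 207]);
translate([198, 2274, 1242]) cube([1038, 305, 207]);
translate([198, 2579, 1449]) cube([1038, 305, 207]);


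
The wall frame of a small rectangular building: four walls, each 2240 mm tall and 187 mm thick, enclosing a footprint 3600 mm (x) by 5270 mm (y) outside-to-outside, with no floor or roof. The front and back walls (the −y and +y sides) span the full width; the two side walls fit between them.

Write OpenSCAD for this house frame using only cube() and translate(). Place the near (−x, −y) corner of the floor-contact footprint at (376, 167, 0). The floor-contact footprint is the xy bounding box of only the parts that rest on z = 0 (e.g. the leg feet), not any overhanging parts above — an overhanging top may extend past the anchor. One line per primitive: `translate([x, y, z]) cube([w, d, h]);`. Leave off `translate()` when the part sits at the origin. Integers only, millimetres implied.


translate([376, 167, 0]) cube([3600, 187, 2240]);
translate([376, 5250, 0]) cube([3600, 187, 2240]);
translate([376, 354, 0]) cube([187, 4896, 2240]);
translate([3789, 354, 0]) cube([187, 4896, 2240]);


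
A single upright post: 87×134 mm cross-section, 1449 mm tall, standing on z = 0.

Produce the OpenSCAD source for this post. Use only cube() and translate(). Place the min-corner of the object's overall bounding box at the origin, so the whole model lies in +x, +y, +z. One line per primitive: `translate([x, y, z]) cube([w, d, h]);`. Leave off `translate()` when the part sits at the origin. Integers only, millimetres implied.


cube([87, 134, 1449]);


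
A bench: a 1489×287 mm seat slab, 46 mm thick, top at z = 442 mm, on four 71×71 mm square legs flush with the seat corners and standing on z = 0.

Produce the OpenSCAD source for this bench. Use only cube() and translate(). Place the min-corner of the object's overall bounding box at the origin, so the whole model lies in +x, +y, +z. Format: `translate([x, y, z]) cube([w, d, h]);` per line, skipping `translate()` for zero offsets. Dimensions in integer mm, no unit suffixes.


// leg_h = 442 − 46 = 396
translate([0, 0, 396]) cube([1489, 287, 46]);
cube([71, 71, 396]);
translate([0, 216, 0]) cube([71, 71, 396]);
translate([1418, 0, 0]) cube([71, 71, 396]);
translate([1418, 216, 0]) cube([71, 71, 396]);


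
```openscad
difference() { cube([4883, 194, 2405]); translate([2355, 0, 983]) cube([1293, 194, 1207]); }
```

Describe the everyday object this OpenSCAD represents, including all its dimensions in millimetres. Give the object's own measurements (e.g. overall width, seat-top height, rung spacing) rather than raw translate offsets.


A wall 4883 mm long (x), 194 mm thick (y), 2405 mm tall, with a rectangular window opening cut through it. The opening is 1293 mm wide and 1207 mm tall; its sill is at z = 983 mm and its near (−x) edge is 2355 mm from the wall's −x end. The opening passes through the full wall thickness.


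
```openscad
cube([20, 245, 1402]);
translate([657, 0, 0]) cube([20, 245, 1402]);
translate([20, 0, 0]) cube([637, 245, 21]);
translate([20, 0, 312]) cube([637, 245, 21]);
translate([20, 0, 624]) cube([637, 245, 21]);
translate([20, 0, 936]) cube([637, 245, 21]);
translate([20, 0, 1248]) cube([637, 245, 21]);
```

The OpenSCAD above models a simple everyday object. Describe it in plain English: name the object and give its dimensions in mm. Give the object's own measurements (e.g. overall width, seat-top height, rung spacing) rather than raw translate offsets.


An open bookshelf. Two side panels, each 20 mm thick, 245 mm deep and 1402 mm tall, stand 677 mm apart (outside-to-outside). Between them sit 5 shelves, each 21 mm thick and 245 mm deep, spanning the full gap between the sides. The bottom shelf rests on the floor (its underside at z = 0) and the clear gap between one shelf's top and the next shelf's underside is 291 mm.


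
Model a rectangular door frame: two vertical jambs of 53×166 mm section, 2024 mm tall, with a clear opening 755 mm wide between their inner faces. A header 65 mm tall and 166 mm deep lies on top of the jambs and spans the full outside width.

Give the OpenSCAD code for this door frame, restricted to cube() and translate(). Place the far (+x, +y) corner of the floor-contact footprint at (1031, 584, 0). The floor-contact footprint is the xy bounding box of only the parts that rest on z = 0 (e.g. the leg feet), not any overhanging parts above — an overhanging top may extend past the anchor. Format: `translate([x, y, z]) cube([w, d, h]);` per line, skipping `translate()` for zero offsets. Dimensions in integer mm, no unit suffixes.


translate([170, 418, 0]) cube([53, 166, 2024]);
translate([978, 418, 0]) cube([53, 166, 2024]);
translate([170, 418, 2024]) cube([861, 166, 65]);
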